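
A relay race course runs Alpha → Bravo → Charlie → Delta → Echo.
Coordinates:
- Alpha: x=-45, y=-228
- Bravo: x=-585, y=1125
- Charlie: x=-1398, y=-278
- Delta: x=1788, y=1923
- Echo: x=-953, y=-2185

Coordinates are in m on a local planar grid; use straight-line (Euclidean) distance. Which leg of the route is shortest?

Alpha–Bravo

Leg distances:
Alpha→Bravo: 1456.8 m
Bravo→Charlie: 1621.5 m
Charlie→Delta: 3872.3 m
Delta→Echo: 4938.5 m
The shortest leg is Alpha–Bravo at 1456.8 m.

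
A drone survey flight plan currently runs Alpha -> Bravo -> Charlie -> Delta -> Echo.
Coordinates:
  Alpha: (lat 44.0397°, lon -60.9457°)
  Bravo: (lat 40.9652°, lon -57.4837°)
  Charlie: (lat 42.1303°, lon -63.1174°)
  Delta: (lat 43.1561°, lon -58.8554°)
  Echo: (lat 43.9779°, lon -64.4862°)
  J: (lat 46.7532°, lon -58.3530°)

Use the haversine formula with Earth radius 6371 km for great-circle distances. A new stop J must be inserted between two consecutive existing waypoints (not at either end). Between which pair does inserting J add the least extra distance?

between Delta and Echo

Added distance for inserting J between each consecutive pair:
Alpha–Bravo: 566.4 km
Bravo–Charlie: 799.0 km
Charlie–Delta: 673.1 km
Delta–Echo: 508.9 km
Smallest added distance is 508.9 km, inserting between Delta and Echo.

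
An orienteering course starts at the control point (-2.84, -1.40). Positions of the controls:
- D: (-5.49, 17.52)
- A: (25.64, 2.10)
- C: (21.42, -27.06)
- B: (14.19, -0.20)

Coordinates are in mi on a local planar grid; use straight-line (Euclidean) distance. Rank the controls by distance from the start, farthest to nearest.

Computing each straight-line distance from (-2.84, -1.40):
C (21.42, -27.06): 35.3 mi
A (25.64, 2.10): 28.7 mi
D (-5.49, 17.52): 19.1 mi
B (14.19, -0.20): 17.1 mi

C, A, D, B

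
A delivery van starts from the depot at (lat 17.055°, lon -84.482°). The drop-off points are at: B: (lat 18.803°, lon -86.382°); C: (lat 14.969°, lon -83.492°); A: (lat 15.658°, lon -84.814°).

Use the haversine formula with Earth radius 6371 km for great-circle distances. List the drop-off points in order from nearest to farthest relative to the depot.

Distance from the depot at (lat 17.055°, lon -84.482°) to each:
A (lat 15.658°, lon -84.814°): 159.3 km
C (lat 14.969°, lon -83.492°): 254.9 km
B (lat 18.803°, lon -86.382°): 279.6 km

A, C, B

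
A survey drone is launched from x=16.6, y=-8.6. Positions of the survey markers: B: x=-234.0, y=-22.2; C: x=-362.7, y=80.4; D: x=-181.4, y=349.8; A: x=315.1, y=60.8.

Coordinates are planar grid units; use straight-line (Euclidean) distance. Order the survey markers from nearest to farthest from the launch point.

B, A, C, D

Distances from the launch point:
B x=-234.0, y=-22.2: 251.0
A x=315.1, y=60.8: 306.5
C x=-362.7, y=80.4: 389.6
D x=-181.4, y=349.8: 409.5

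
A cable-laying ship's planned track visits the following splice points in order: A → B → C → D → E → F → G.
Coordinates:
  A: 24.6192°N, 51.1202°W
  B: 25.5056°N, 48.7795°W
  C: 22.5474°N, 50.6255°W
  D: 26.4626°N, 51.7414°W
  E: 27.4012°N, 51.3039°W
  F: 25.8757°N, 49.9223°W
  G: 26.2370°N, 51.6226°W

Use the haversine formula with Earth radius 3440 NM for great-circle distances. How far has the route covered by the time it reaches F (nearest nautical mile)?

Leg distances:
A→B: 138.0 NM  (cumulative 138.0 NM)
B→C: 204.4 NM  (cumulative 342.4 NM)
C→D: 242.8 NM  (cumulative 585.2 NM)
D→E: 61.0 NM  (cumulative 646.3 NM)
E→F: 117.8 NM  (cumulative 764.1 NM)
Cumulative distance at F ≈ 764 NM.

764 NM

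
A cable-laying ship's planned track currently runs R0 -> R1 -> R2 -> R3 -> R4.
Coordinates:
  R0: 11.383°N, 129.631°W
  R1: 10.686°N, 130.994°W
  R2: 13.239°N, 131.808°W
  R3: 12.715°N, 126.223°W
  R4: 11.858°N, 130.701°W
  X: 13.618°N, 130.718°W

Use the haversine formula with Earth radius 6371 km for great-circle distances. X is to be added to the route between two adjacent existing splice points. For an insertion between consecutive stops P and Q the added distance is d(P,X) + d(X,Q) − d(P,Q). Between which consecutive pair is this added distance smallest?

Added distance for inserting X between each consecutive pair:
R0–R1: 434.8 km
R1–R2: 155.2 km
R2–R3: 14.2 km
R3–R4: 196.9 km
Smallest added distance is 14.2 km, inserting between R2 and R3.

between R2 and R3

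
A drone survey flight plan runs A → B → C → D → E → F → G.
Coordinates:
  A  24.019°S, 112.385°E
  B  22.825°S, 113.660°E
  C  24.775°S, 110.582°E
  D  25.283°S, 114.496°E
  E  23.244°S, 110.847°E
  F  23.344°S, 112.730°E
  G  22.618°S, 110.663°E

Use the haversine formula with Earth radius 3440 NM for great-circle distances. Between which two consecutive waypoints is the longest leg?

Leg distances:
A→B: 100.4 NM
B→C: 205.6 NM
C→D: 215.1 NM
D→E: 234.2 NM
E→F: 104.0 NM
F→G: 122.3 NM
The longest leg is D–E at 234.2 NM.

D–E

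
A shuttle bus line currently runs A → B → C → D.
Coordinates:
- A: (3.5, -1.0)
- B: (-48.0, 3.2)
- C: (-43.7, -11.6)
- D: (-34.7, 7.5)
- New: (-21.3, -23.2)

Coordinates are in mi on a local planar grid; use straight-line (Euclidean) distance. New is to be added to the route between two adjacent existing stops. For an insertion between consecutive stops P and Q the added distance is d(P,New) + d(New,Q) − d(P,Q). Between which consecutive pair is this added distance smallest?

Added distance for inserting New between each consecutive pair:
A–B: 19.2 mi
B–C: 47.4 mi
C–D: 37.6 mi
Smallest added distance is 19.2 mi, inserting between A and B.

between A and B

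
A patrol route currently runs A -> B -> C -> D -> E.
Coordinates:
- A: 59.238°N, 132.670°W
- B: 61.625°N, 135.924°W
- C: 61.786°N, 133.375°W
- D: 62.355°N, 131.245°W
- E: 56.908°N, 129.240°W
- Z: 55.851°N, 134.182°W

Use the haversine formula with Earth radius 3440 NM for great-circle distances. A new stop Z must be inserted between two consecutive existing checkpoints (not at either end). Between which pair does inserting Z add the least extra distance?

Added distance for inserting Z between each consecutive pair:
A–B: 387.3 NM
B–C: 634.9 NM
C–D: 689.0 NM
D–E: 244.2 NM
Smallest added distance is 244.2 NM, inserting between D and E.

between D and E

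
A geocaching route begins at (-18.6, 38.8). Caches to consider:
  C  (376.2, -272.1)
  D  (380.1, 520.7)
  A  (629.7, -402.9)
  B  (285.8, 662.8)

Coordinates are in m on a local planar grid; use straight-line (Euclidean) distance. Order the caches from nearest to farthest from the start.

C, D, B, A

Distance from the start at (-18.6, 38.8) to each:
C (376.2, -272.1): 502.5 m
D (380.1, 520.7): 625.5 m
B (285.8, 662.8): 694.3 m
A (629.7, -402.9): 784.5 m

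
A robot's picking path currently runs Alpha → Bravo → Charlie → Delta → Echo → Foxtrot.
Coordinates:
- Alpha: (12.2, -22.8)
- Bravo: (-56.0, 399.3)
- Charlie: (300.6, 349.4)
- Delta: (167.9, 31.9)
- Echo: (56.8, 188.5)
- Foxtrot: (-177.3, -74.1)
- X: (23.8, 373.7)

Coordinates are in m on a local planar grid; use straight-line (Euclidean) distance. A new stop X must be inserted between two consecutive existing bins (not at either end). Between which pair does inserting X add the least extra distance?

between Bravo and Charlie

Added distance for inserting X between each consecutive pair:
Alpha–Bravo: 52.9 m
Bravo–Charlie: 1.6 m
Charlie–Delta: 304.7 m
Delta–Echo: 367.0 m
Echo–Foxtrot: 327.2 m
Smallest added distance is 1.6 m, inserting between Bravo and Charlie.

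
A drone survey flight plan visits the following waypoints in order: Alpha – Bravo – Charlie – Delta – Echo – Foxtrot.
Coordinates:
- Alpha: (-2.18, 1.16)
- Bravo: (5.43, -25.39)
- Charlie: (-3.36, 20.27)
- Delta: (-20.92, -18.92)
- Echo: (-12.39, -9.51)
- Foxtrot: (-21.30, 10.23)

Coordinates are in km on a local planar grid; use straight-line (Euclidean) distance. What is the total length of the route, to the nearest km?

Leg distances:
Alpha→Bravo: 27.6 km  (cumulative 27.6 km)
Bravo→Charlie: 46.5 km  (cumulative 74.1 km)
Charlie→Delta: 42.9 km  (cumulative 117.1 km)
Delta→Echo: 12.7 km  (cumulative 129.8 km)
Echo→Foxtrot: 21.7 km  (cumulative 151.4 km)
Total route length ≈ 151 km.

151 km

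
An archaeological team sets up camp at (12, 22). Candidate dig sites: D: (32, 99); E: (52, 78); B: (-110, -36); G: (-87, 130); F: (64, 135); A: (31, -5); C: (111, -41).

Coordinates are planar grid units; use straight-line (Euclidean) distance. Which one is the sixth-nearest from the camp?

B

Distances from the camp ((12, 22)):
A: 33.0
E: 68.8
D: 79.6
C: 117.3
F: 124.4
B: 135.1
G: 146.5
The sixth-nearest is B at 135.1.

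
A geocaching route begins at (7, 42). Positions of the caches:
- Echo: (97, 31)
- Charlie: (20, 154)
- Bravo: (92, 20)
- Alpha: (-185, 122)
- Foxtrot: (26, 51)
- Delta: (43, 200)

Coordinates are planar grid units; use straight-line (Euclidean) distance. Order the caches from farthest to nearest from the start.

Alpha, Delta, Charlie, Echo, Bravo, Foxtrot

Computing each straight-line distance from (7, 42):
Alpha (-185, 122): 208.0
Delta (43, 200): 162.0
Charlie (20, 154): 112.8
Echo (97, 31): 90.7
Bravo (92, 20): 87.8
Foxtrot (26, 51): 21.0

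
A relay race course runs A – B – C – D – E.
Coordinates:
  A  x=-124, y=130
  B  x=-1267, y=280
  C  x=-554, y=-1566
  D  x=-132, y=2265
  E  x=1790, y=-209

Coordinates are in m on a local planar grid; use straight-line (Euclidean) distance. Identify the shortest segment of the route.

A–B

Leg distances:
A→B: 1152.8 m
B→C: 1978.9 m
C→D: 3854.2 m
D→E: 3132.9 m
The shortest leg is A–B at 1152.8 m.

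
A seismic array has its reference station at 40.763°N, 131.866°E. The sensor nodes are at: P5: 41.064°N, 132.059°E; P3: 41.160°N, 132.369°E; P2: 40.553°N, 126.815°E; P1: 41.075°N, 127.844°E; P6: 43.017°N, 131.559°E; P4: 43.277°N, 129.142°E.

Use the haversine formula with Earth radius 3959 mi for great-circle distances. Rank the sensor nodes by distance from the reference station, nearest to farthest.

Distances from the reference station:
P5 41.064°N, 132.059°E: 23.1 mi
P3 41.160°N, 132.369°E: 38.0 mi
P6 43.017°N, 131.559°E: 156.5 mi
P1 41.075°N, 127.844°E: 211.1 mi
P4 43.277°N, 129.142°E: 223.0 mi
P2 40.553°N, 126.815°E: 265.1 mi

P5, P3, P6, P1, P4, P2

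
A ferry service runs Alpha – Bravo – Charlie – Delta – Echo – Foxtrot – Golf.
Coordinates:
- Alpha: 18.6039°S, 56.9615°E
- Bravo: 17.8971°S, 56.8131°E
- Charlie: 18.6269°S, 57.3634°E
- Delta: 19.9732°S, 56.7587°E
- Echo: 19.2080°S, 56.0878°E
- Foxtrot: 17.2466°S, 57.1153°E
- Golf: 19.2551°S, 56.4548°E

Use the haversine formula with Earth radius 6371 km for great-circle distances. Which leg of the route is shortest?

Alpha–Bravo

Leg distances:
Alpha→Bravo: 80.1 km
Bravo→Charlie: 99.8 km
Charlie→Delta: 162.6 km
Delta→Echo: 110.4 km
Echo→Foxtrot: 243.6 km
Foxtrot→Golf: 234.0 km
The shortest leg is Alpha–Bravo at 80.1 km.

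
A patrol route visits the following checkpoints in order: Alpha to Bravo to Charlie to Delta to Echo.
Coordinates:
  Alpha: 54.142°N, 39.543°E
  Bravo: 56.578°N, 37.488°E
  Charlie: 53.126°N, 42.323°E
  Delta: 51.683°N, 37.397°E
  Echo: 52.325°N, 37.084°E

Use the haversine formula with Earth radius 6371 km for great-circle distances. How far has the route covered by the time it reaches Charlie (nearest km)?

793 km

Leg distances:
Alpha→Bravo: 300.4 km  (cumulative 300.4 km)
Bravo→Charlie: 492.8 km  (cumulative 793.2 km)
Cumulative distance at Charlie ≈ 793 km.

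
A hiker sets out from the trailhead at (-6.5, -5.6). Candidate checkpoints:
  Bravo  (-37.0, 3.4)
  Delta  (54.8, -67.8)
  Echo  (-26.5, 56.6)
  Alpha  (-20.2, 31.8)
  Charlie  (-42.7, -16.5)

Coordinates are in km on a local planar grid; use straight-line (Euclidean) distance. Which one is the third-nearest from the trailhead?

Distance to each, sorted:
Bravo: 31.8 km
Charlie: 37.8 km
Alpha: 39.8 km
Echo: 65.3 km
Delta: 87.3 km
The third-nearest is Alpha at 39.8 km.

Alpha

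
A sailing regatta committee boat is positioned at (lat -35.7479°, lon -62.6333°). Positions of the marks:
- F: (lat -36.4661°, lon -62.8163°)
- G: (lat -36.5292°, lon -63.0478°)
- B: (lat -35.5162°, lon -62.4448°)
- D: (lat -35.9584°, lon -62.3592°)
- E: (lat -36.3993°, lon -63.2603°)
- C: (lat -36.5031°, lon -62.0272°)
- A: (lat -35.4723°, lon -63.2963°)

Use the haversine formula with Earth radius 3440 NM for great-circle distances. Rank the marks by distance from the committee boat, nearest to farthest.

B, D, A, F, E, G, C

Distance from the committee boat at (lat -35.7479°, lon -62.6333°) to each:
B (lat -35.5162°, lon -62.4448°): 16.7 NM
D (lat -35.9584°, lon -62.3592°): 18.4 NM
A (lat -35.4723°, lon -63.2963°): 36.3 NM
F (lat -36.4661°, lon -62.8163°): 44.0 NM
E (lat -36.3993°, lon -63.2603°): 49.6 NM
G (lat -36.5292°, lon -63.0478°): 51.0 NM
C (lat -36.5031°, lon -62.0272°): 54.0 NM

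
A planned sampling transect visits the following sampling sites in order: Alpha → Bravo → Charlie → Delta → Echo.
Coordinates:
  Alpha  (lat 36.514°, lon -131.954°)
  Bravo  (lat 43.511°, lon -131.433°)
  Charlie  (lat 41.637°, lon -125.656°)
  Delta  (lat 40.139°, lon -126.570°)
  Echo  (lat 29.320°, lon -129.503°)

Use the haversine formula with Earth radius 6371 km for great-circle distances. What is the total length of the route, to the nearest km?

Leg distances:
Alpha→Bravo: 779.3 km  (cumulative 779.3 km)
Bravo→Charlie: 516.8 km  (cumulative 1296.0 km)
Charlie→Delta: 183.4 km  (cumulative 1479.5 km)
Delta→Echo: 1232.3 km  (cumulative 2711.8 km)
Total route length ≈ 2712 km.

2712 km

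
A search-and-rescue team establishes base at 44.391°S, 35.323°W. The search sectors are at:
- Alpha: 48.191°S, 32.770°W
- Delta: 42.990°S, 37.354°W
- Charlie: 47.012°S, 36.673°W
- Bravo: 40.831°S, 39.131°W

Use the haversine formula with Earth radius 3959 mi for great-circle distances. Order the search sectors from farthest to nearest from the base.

Distance from the base at 44.391°S, 35.323°W to each:
Bravo 40.831°S, 39.131°W: 313.0 mi
Alpha 48.191°S, 32.770°W: 289.4 mi
Charlie 47.012°S, 36.673°W: 192.5 mi
Delta 42.990°S, 37.354°W: 140.2 mi

Bravo, Alpha, Charlie, Delta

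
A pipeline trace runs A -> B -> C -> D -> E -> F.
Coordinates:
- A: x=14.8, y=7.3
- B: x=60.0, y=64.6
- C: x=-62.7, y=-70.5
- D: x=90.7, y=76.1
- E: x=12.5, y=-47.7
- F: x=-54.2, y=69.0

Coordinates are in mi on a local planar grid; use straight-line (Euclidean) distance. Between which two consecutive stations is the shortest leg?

Leg distances:
A→B: 73.0 mi
B→C: 182.5 mi
C→D: 212.2 mi
D→E: 146.4 mi
E→F: 134.4 mi
The shortest leg is A–B at 73.0 mi.

A–B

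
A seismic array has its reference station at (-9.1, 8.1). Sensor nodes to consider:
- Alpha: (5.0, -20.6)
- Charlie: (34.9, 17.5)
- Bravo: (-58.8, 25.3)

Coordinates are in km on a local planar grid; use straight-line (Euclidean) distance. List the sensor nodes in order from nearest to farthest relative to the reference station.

Distance from the reference station at (-9.1, 8.1) to each:
Alpha (5.0, -20.6): 32.0 km
Charlie (34.9, 17.5): 45.0 km
Bravo (-58.8, 25.3): 52.6 km

Alpha, Charlie, Bravo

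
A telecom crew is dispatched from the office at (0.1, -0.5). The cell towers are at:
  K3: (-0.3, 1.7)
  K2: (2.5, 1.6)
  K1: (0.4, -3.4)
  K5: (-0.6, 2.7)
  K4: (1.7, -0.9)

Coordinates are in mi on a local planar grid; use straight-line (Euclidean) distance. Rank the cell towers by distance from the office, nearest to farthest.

K4, K3, K1, K2, K5

Distances from the office:
K4 (1.7, -0.9): 1.6 mi
K3 (-0.3, 1.7): 2.2 mi
K1 (0.4, -3.4): 2.9 mi
K2 (2.5, 1.6): 3.2 mi
K5 (-0.6, 2.7): 3.3 mi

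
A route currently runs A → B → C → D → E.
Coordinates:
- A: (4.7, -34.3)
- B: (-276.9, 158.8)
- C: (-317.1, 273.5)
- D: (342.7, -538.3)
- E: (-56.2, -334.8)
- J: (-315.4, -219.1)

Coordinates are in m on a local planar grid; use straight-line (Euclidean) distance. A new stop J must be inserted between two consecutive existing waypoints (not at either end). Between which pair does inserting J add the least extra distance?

Added distance for inserting J between each consecutive pair:
A–B: 408.0 m
B–C: 750.9 m
C–D: 177.9 m
D–E: 567.5 m
Smallest added distance is 177.9 m, inserting between C and D.

between C and D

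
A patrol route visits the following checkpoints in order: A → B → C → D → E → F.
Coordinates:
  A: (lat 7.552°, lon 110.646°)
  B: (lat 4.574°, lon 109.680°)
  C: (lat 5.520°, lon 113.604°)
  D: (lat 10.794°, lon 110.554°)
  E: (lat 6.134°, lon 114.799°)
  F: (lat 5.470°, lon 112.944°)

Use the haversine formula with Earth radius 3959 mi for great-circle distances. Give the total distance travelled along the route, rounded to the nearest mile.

Leg distances:
A→B: 216.2 mi  (cumulative 216.2 mi)
B→C: 277.9 mi  (cumulative 494.1 mi)
C→D: 419.9 mi  (cumulative 914.0 mi)
D→E: 433.4 mi  (cumulative 1347.3 mi)
E→F: 135.5 mi  (cumulative 1482.8 mi)
Total route length ≈ 1483 mi.

1483 mi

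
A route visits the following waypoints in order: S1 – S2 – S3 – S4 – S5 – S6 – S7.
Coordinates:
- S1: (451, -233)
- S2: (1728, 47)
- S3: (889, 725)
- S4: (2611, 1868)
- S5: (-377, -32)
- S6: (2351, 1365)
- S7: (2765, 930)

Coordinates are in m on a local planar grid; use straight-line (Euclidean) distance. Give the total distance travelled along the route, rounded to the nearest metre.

11659 m

Leg distances:
S1→S2: 1307.3 m  (cumulative 1307.3 m)
S2→S3: 1078.7 m  (cumulative 2386.0 m)
S3→S4: 2066.8 m  (cumulative 4452.9 m)
S4→S5: 3540.9 m  (cumulative 7993.8 m)
S5→S6: 3064.9 m  (cumulative 11058.7 m)
S6→S7: 600.5 m  (cumulative 11659.2 m)
Total route length ≈ 11659 m.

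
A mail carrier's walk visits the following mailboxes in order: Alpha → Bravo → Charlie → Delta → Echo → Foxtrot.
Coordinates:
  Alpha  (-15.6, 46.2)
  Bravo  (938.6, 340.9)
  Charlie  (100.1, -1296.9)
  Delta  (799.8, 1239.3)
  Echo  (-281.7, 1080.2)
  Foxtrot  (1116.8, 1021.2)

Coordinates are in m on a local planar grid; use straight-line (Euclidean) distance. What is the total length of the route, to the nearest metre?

7962 m

Leg distances:
Alpha→Bravo: 998.7 m  (cumulative 998.7 m)
Bravo→Charlie: 1840.0 m  (cumulative 2838.6 m)
Charlie→Delta: 2630.9 m  (cumulative 5469.6 m)
Delta→Echo: 1093.1 m  (cumulative 6562.7 m)
Echo→Foxtrot: 1399.7 m  (cumulative 7962.5 m)
Total route length ≈ 7962 m.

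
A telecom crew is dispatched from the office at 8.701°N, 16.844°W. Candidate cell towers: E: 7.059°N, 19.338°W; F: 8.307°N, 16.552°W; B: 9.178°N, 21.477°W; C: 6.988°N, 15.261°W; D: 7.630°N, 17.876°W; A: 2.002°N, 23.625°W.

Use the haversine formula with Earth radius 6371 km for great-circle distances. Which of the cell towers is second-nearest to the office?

D

Distance to each, sorted:
F: 54.3 km
D: 164.6 km
C: 258.2 km
E: 329.8 km
B: 511.7 km
A: 1057.3 km
The second-nearest is D at 164.6 km.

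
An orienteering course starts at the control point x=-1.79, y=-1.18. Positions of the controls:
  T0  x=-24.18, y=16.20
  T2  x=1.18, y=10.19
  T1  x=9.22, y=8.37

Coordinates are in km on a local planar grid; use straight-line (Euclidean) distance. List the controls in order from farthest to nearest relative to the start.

T0, T1, T2

Distances from the start:
T0 x=-24.18, y=16.20: 28.3 km
T1 x=9.22, y=8.37: 14.6 km
T2 x=1.18, y=10.19: 11.8 km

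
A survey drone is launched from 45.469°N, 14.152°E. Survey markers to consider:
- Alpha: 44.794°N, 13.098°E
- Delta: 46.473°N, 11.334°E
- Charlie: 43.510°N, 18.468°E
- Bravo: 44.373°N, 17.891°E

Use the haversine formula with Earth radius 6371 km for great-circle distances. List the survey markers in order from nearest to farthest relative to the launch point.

Distances from the launch point:
Alpha 44.794°N, 13.098°E: 111.7 km
Delta 46.473°N, 11.334°E: 244.7 km
Bravo 44.373°N, 17.891°E: 318.6 km
Charlie 43.510°N, 18.468°E: 405.7 km

Alpha, Delta, Bravo, Charlie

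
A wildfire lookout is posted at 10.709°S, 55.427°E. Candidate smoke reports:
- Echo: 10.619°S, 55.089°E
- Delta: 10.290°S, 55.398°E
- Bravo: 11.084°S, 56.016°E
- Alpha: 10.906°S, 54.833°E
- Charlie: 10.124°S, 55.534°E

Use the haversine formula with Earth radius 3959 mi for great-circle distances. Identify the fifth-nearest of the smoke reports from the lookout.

Bravo

Distances from the lookout (10.709°S, 55.427°E):
Echo: 23.8 mi
Delta: 29.0 mi
Charlie: 41.1 mi
Alpha: 42.6 mi
Bravo: 47.6 mi
The fifth-nearest is Bravo at 47.6 mi.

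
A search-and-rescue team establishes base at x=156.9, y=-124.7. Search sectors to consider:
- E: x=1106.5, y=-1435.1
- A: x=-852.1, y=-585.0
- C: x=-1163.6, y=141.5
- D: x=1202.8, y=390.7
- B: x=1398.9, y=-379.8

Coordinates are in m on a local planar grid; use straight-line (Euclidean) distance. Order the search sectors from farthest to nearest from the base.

Computing each straight-line distance from x=156.9, y=-124.7:
E x=1106.5, y=-1435.1: 1618.3 m
C x=-1163.6, y=141.5: 1347.1 m
B x=1398.9, y=-379.8: 1267.9 m
D x=1202.8, y=390.7: 1166.0 m
A x=-852.1, y=-585.0: 1109.0 m

E, C, B, D, A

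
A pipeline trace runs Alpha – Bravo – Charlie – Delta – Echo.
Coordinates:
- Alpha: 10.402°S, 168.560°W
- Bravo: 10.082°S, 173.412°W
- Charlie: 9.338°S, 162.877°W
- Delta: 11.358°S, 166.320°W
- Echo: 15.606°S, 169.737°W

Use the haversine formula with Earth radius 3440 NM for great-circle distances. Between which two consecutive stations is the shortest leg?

Leg distances:
Alpha→Bravo: 287.3 NM
Bravo→Charlie: 625.0 NM
Charlie→Delta: 236.8 NM
Delta→Echo: 323.8 NM
The shortest leg is Charlie–Delta at 236.8 NM.

Charlie–Delta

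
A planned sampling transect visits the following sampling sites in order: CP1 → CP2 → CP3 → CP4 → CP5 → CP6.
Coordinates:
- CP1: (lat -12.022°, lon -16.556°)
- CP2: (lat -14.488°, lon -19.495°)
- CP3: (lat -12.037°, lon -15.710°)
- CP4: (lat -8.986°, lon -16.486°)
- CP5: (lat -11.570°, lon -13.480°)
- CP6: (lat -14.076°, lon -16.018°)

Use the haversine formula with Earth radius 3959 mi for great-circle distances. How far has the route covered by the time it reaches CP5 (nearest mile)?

1055 mi

Leg distances:
CP1→CP2: 261.0 mi  (cumulative 261.0 mi)
CP2→CP3: 305.7 mi  (cumulative 566.7 mi)
CP3→CP4: 217.3 mi  (cumulative 784.0 mi)
CP4→CP5: 271.4 mi  (cumulative 1055.4 mi)
Cumulative distance at CP5 ≈ 1055 mi.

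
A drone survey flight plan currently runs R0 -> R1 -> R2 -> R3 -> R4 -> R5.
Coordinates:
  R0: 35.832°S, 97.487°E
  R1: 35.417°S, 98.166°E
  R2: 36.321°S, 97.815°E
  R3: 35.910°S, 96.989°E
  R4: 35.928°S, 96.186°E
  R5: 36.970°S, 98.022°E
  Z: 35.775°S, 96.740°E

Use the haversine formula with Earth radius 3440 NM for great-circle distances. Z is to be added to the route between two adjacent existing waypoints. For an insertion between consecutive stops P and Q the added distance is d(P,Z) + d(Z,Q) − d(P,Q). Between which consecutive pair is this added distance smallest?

Added distance for inserting Z between each consecutive pair:
R0–R1: 67.9 NM
R1–R2: 77.6 NM
R2–R3: 29.2 NM
R3–R4: 4.0 NM
R4–R5: 14.8 NM
Smallest added distance is 4.0 NM, inserting between R3 and R4.

between R3 and R4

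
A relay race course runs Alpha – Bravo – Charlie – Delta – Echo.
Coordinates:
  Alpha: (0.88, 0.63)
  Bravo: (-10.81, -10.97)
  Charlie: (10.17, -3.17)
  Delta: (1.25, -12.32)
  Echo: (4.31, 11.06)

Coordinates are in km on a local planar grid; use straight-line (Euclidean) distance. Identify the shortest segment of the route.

Charlie–Delta

Leg distances:
Alpha→Bravo: 16.5 km
Bravo→Charlie: 22.4 km
Charlie→Delta: 12.8 km
Delta→Echo: 23.6 km
The shortest leg is Charlie–Delta at 12.8 km.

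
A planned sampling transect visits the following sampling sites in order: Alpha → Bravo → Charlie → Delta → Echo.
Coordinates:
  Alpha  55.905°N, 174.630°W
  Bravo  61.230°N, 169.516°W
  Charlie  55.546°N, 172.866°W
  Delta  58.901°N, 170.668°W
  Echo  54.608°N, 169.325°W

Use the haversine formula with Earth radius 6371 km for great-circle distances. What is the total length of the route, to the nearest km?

2203 km

Leg distances:
Alpha→Bravo: 661.8 km  (cumulative 661.8 km)
Bravo→Charlie: 661.3 km  (cumulative 1323.0 km)
Charlie→Delta: 395.8 km  (cumulative 1718.8 km)
Delta→Echo: 484.3 km  (cumulative 2203.1 km)
Total route length ≈ 2203 km.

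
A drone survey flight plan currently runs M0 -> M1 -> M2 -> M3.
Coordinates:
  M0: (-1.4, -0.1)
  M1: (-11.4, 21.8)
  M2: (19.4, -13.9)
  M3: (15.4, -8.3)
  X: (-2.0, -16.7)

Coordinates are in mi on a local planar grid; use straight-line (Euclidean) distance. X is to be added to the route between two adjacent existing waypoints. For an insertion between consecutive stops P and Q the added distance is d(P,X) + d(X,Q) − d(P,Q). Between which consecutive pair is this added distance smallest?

Added distance for inserting X between each consecutive pair:
M0–M1: 32.2 mi
M1–M2: 14.1 mi
M2–M3: 34.0 mi
Smallest added distance is 14.1 mi, inserting between M1 and M2.

between M1 and M2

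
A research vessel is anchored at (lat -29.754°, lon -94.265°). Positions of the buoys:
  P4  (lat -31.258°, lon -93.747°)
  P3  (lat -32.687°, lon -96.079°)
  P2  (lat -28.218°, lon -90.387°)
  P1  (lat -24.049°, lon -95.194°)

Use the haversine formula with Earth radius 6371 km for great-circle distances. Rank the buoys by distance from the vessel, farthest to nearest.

P1, P2, P3, P4

Computing each great-circle distance from (lat -29.754°, lon -94.265°):
P1 (lat -24.049°, lon -95.194°): 641.0 km
P2 (lat -28.218°, lon -90.387°): 414.0 km
P3 (lat -32.687°, lon -96.079°): 368.9 km
P4 (lat -31.258°, lon -93.747°): 174.4 km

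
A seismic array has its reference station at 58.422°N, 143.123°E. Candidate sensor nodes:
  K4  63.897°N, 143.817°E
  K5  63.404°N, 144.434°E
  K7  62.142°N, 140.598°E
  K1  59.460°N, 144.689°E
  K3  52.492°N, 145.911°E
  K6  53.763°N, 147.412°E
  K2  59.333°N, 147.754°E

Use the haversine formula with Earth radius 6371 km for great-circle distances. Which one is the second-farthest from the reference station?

K4

Distances from the reference station (58.422°N, 143.123°E):
K3: 682.3 km
K4: 609.9 km
K6: 582.1 km
K5: 558.5 km
K7: 436.4 km
K2: 284.7 km
K1: 146.3 km
The second-farthest is K4 at 609.9 km.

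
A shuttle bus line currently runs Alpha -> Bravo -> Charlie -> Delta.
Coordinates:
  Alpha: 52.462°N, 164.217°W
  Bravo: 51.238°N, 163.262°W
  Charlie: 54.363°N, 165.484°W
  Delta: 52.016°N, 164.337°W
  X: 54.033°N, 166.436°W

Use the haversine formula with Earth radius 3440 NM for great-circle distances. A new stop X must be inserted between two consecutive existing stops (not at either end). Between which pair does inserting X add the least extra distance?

between Charlie and Delta

Added distance for inserting X between each consecutive pair:
Alpha–Bravo: 245.7 NM
Bravo–Charlie: 38.4 NM
Charlie–Delta: 34.9 NM
Smallest added distance is 34.9 NM, inserting between Charlie and Delta.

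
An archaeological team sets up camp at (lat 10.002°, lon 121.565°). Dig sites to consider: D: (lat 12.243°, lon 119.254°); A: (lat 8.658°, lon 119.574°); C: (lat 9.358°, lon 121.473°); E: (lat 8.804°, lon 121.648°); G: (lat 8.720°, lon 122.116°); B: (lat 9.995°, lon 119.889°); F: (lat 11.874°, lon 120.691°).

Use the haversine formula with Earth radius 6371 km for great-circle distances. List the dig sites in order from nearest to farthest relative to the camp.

Computing each great-circle distance from (lat 10.002°, lon 121.565°):
C (lat 9.358°, lon 121.473°): 72.3 km
E (lat 8.804°, lon 121.648°): 133.5 km
G (lat 8.720°, lon 122.116°): 154.8 km
B (lat 9.995°, lon 119.889°): 183.5 km
F (lat 11.874°, lon 120.691°): 229.0 km
A (lat 8.658°, lon 119.574°): 264.7 km
D (lat 12.243°, lon 119.254°): 354.5 km

C, E, G, B, F, A, D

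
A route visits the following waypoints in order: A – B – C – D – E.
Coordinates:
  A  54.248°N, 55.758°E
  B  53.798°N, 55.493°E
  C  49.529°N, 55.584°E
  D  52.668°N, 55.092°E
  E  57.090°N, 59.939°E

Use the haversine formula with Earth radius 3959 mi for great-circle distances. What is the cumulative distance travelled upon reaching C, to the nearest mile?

328 mi

Leg distances:
A→B: 32.9 mi  (cumulative 32.9 mi)
B→C: 295.0 mi  (cumulative 327.9 mi)
Cumulative distance at C ≈ 328 mi.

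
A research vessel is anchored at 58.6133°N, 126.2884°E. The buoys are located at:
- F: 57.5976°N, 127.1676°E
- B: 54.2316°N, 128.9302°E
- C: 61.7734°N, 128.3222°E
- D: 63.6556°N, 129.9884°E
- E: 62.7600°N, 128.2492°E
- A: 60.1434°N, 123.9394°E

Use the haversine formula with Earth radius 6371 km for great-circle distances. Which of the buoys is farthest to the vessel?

Distances from the vessel (58.6133°N, 126.2884°E):
D: 594.6 km
B: 513.5 km
E: 473.2 km
C: 368.9 km
A: 216.0 km
F: 124.2 km
The farthest is D at 594.6 km.

D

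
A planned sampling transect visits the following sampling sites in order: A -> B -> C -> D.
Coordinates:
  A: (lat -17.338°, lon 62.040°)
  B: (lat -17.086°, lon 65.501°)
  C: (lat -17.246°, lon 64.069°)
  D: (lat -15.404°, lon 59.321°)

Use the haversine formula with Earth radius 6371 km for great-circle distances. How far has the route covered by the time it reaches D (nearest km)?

1068 km

Leg distances:
A→B: 368.7 km  (cumulative 368.7 km)
B→C: 153.2 km  (cumulative 521.8 km)
C→D: 546.5 km  (cumulative 1068.3 km)
Cumulative distance at D ≈ 1068 km.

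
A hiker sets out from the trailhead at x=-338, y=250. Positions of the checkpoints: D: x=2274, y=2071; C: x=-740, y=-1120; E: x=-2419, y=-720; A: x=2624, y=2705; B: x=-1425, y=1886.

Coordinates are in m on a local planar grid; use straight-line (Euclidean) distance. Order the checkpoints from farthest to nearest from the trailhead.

A, D, E, B, C

Distances from the trailhead:
A x=2624, y=2705: 3847.1 m
D x=2274, y=2071: 3184.1 m
E x=-2419, y=-720: 2296.0 m
B x=-1425, y=1886: 1964.2 m
C x=-740, y=-1120: 1427.8 m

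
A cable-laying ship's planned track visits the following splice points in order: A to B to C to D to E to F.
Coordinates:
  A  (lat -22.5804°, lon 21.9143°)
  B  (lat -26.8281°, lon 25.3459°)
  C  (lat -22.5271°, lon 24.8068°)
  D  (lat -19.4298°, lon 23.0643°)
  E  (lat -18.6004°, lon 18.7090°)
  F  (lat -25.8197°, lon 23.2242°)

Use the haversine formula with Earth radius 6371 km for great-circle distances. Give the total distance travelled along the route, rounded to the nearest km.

2851 km

Leg distances:
A→B: 585.8 km  (cumulative 585.8 km)
B→C: 481.3 km  (cumulative 1067.1 km)
C→D: 389.0 km  (cumulative 1456.2 km)
D→E: 467.0 km  (cumulative 1923.2 km)
E→F: 927.4 km  (cumulative 2850.6 km)
Total route length ≈ 2851 km.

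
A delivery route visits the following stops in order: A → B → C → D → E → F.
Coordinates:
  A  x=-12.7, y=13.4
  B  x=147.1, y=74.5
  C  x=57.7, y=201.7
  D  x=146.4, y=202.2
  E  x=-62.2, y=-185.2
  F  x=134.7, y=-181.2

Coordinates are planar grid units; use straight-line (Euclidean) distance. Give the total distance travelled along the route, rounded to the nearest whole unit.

Leg distances:
A→B: 171.1  (cumulative 171.1)
B→C: 155.5  (cumulative 326.6)
C→D: 88.7  (cumulative 415.3)
D→E: 440.0  (cumulative 855.2)
E→F: 196.9  (cumulative 1052.2)
Total route length ≈ 1052.

1052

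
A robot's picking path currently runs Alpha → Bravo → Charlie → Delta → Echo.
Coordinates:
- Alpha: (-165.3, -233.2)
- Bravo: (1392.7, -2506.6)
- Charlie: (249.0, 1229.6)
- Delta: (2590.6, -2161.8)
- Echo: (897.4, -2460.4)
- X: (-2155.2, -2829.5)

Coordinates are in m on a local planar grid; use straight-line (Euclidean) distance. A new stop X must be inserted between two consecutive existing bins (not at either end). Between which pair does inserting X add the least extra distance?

Added distance for inserting X between each consecutive pair:
Alpha–Bravo: 4077.7 m
Bravo–Charlie: 4372.9 m
Charlie–Delta: 5389.0 m
Delta–Echo: 6148.0 m
Smallest added distance is 4077.7 m, inserting between Alpha and Bravo.

between Alpha and Bravo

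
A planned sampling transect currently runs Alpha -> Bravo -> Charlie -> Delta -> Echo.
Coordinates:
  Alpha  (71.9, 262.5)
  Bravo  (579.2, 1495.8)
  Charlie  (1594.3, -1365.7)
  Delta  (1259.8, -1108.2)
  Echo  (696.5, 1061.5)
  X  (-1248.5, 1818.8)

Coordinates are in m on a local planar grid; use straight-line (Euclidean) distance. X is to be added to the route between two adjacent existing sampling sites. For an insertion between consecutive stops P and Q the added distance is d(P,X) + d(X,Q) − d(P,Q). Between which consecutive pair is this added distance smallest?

between Alpha and Bravo

Added distance for inserting X between each consecutive pair:
Alpha–Bravo: 2563.4 m
Bravo–Charlie: 3088.6 m
Charlie–Delta: 7701.4 m
Delta–Echo: 3700.3 m
Smallest added distance is 2563.4 m, inserting between Alpha and Bravo.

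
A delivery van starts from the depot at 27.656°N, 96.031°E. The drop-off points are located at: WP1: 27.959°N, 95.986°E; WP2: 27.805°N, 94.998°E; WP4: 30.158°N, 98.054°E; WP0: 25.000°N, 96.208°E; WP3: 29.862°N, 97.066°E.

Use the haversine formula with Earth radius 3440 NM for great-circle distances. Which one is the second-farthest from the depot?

WP0

Distances from the depot (27.656°N, 96.031°E):
WP4: 184.0 NM
WP0: 159.7 NM
WP3: 143.2 NM
WP2: 55.6 NM
WP1: 18.3 NM
The second-farthest is WP0 at 159.7 NM.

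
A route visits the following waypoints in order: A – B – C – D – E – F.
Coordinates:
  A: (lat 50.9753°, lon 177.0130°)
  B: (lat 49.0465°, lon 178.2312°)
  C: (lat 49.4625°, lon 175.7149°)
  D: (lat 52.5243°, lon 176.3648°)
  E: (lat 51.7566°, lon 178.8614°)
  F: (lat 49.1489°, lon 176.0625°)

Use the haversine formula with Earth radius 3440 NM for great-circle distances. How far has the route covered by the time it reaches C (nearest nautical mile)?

Leg distances:
A→B: 125.0 NM  (cumulative 125.0 NM)
B→C: 101.7 NM  (cumulative 226.7 NM)
Cumulative distance at C ≈ 227 NM.

227 NM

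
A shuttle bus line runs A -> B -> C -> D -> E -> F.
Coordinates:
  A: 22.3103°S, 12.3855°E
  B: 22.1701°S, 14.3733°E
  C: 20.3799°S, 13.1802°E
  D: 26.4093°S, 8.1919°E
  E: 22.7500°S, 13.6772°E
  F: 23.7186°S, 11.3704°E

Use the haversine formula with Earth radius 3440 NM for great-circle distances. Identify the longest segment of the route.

Leg distances:
A→B: 110.8 NM
B→C: 126.5 NM
C→D: 454.4 NM
D→E: 371.4 NM
E→F: 139.9 NM
The longest leg is C–D at 454.4 NM.

C–D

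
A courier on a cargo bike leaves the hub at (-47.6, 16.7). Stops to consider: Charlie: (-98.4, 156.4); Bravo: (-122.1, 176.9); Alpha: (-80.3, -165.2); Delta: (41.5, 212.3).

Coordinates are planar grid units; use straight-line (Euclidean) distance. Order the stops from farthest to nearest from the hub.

Distance from the hub at (-47.6, 16.7) to each:
Delta (41.5, 212.3): 214.9
Alpha (-80.3, -165.2): 184.8
Bravo (-122.1, 176.9): 176.7
Charlie (-98.4, 156.4): 148.6

Delta, Alpha, Bravo, Charlie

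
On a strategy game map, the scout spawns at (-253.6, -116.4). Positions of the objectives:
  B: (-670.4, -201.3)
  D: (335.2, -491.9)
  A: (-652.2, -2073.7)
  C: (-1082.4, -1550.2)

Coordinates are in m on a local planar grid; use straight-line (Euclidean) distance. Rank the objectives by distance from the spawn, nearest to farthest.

B, D, C, A

Distances from the spawn:
B (-670.4, -201.3): 425.4 m
D (335.2, -491.9): 698.3 m
C (-1082.4, -1550.2): 1656.1 m
A (-652.2, -2073.7): 1997.5 m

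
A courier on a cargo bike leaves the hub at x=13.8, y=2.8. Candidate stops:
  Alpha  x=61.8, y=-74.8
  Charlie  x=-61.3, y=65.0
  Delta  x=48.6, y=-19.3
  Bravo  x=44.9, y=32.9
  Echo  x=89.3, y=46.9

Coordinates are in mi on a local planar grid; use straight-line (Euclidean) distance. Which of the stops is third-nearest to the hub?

Distance to each, sorted:
Delta: 41.2 mi
Bravo: 43.3 mi
Echo: 87.4 mi
Alpha: 91.2 mi
Charlie: 97.5 mi
The third-nearest is Echo at 87.4 mi.

Echo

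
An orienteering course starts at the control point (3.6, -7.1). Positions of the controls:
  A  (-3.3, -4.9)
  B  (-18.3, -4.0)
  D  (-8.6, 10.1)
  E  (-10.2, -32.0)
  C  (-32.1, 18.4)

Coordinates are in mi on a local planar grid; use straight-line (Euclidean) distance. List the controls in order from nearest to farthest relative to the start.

A, D, B, E, C

Distance from the start at (3.6, -7.1) to each:
A (-3.3, -4.9): 7.2 mi
D (-8.6, 10.1): 21.1 mi
B (-18.3, -4.0): 22.1 mi
E (-10.2, -32.0): 28.5 mi
C (-32.1, 18.4): 43.9 mi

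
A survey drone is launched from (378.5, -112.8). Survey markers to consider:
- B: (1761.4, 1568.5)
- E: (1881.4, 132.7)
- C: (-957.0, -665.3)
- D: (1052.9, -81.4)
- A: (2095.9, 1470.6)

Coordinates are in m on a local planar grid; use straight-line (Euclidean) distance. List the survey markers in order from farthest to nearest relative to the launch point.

A, B, E, C, D

Distances from the launch point:
A (2095.9, 1470.6): 2335.9 m
B (1761.4, 1568.5): 2177.0 m
E (1881.4, 132.7): 1522.8 m
C (-957.0, -665.3): 1445.3 m
D (1052.9, -81.4): 675.1 m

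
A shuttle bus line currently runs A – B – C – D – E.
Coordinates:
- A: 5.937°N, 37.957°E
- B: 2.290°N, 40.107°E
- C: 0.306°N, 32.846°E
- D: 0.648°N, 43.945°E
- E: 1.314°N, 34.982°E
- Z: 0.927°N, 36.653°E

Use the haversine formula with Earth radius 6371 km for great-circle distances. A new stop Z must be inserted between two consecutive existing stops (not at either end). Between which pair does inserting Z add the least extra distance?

Added distance for inserting Z between each consecutive pair:
A–B: 517.9 km
B–C: 4.9 km
C–D: 5.5 km
D–E: 2.8 km
Smallest added distance is 2.8 km, inserting between D and E.

between D and E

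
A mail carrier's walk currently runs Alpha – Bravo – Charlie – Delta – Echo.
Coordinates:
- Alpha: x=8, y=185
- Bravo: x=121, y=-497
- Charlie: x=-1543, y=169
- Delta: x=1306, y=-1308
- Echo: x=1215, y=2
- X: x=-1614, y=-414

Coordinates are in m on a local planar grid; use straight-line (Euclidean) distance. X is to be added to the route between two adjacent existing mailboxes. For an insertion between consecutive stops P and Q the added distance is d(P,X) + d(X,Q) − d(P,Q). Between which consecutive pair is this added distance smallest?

Added distance for inserting X between each consecutive pair:
Alpha–Bravo: 2774.8 m
Bravo–Charlie: 532.0 m
Charlie–Delta: 432.0 m
Delta–Echo: 4600.1 m
Smallest added distance is 432.0 m, inserting between Charlie and Delta.

between Charlie and Delta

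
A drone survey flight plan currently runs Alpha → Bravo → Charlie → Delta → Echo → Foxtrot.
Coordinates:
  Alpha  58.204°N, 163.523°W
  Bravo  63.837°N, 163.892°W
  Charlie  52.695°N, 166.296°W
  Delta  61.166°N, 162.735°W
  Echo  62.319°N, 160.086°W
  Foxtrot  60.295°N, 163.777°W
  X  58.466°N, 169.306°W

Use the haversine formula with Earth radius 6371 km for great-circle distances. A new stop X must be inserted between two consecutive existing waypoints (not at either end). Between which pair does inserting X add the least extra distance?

Added distance for inserting X between each consecutive pair:
Alpha–Bravo: 375.6 km
Bravo–Charlie: 85.8 km
Charlie–Delta: 176.9 km
Delta–Echo: 947.0 km
Echo–Foxtrot: 736.5 km
Smallest added distance is 85.8 km, inserting between Bravo and Charlie.

between Bravo and Charlie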